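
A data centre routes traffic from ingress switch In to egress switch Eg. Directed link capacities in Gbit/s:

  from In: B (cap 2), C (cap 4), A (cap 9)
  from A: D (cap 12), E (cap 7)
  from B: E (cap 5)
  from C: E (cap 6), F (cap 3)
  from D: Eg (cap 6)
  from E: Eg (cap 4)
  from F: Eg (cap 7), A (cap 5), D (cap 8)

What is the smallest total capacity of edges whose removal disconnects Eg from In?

13

Augment In→A→D→Eg: bottleneck 6, flow now 6.
Augment In→A→E→Eg: bottleneck 3, flow now 9.
Augment In→B→E→Eg: bottleneck 1, flow now 10.
Augment In→C→F→Eg: bottleneck 3, flow now 13.
No augmenting path remains; maximum flow = 13.
By max-flow min-cut, the minimum cut capacity equals the max flow.
In the residual graph, reachable from In: {In, A, B, C, D, E}.
Min-cut edges: C→F (3), D→Eg (6), E→Eg (4); capacity 3 + 6 + 4 = 13.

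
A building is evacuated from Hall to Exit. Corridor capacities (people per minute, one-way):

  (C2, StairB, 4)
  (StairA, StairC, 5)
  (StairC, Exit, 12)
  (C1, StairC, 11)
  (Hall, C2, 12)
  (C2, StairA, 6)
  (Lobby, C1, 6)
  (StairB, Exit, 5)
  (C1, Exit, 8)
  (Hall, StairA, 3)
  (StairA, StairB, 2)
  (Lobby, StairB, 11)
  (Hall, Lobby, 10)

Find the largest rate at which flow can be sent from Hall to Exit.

16

Augment Hall→StairA→StairB→Exit: bottleneck 2, flow now 2.
Augment Hall→StairA→StairC→Exit: bottleneck 1, flow now 3.
Augment Hall→C2→StairB→Exit: bottleneck 3, flow now 6.
Augment Hall→Lobby→C1→Exit: bottleneck 6, flow now 12.
Augment Hall→C2→StairA→StairC→Exit: bottleneck 4, flow now 16.
No augmenting path remains; maximum flow = 16.
In the residual graph, reachable from Hall: {Hall, StairA, C2, Lobby, StairB}.
Min-cut edges: StairA→StairC (5), Lobby→C1 (6), StairB→Exit (5); capacity 5 + 6 + 5 = 16.
This cut is saturated, so no flow can exceed 16.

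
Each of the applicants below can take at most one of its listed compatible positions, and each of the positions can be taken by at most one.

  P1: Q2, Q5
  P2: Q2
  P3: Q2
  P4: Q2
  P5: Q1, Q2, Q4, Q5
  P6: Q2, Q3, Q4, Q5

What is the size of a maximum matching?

Unit-capacity flow: source→left, listed edges, right→sink; max matching = max flow.
Augmenting path P1→Q2 (+1); matched 1.
Augmenting path P5→Q1 (+1); matched 2.
Augmenting path P6→Q3 (+1); matched 3.
Augmenting path P2→Q2→P1→Q5 (+1); matched 4.
No augmenting path remains; maximum matching = 4.
König certificate: {P1, P5, P6, Q2} is a vertex cover of size 4 (every listed pair touches it), so no matching can be larger.

4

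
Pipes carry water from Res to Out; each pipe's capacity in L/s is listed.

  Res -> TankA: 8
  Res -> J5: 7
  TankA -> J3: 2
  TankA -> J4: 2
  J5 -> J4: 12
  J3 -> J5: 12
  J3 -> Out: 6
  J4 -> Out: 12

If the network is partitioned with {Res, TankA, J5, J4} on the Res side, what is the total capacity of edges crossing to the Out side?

Edges leaving {Res, TankA, J5, J4}: TankA→J3 (2), J4→Out (12).
Cut capacity = 2 + 12 = 14.

14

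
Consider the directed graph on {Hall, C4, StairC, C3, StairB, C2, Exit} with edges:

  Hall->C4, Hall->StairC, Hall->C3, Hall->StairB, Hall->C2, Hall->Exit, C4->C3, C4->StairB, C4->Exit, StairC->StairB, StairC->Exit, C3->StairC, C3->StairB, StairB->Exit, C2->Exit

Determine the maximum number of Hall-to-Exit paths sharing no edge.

Assign every edge capacity 1; by Menger, the answer equals the max flow.
Path Hall→Exit (+1); total 1.
Path Hall→C4→Exit (+1); total 2.
Path Hall→StairC→Exit (+1); total 3.
Path Hall→StairB→Exit (+1); total 4.
Path Hall→C2→Exit (+1); total 5.
No residual Hall→Exit path; max flow = 5.
Certifying cut of size 5: {Hall→C2, Hall→C4, Hall→Exit, StairB→Exit, StairC→Exit}.

5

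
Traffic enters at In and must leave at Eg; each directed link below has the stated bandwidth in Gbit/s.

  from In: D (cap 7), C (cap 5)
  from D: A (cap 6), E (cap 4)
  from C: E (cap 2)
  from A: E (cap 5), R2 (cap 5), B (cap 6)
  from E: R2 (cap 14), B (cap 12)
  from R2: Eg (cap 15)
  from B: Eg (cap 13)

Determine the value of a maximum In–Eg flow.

9

Augment In→D→A→R2→Eg: bottleneck 5, flow now 5.
Augment In→D→A→B→Eg: bottleneck 1, flow now 6.
Augment In→D→E→R2→Eg: bottleneck 1, flow now 7.
Augment In→C→E→R2→Eg: bottleneck 2, flow now 9.
No augmenting path remains; maximum flow = 9.
In the residual graph, reachable from In: {In, C}.
Min-cut edges: In→D (7), C→E (2); capacity 7 + 2 = 9.
This cut is saturated, so no flow can exceed 9.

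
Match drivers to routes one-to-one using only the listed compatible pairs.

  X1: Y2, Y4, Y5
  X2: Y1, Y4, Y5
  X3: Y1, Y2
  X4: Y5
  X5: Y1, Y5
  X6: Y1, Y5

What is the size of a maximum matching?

4

Unit-capacity flow: source→left, listed edges, right→sink; max matching = max flow.
Augmenting path X1→Y2 (+1); matched 1.
Augmenting path X2→Y1 (+1); matched 2.
Augmenting path X4→Y5 (+1); matched 3.
Augmenting path X3→Y1→X2→Y4 (+1); matched 4.
No augmenting path remains; maximum matching = 4.
König certificate: {Y1, Y2, Y4, Y5} is a vertex cover of size 4 (every listed pair touches it), so no matching can be larger.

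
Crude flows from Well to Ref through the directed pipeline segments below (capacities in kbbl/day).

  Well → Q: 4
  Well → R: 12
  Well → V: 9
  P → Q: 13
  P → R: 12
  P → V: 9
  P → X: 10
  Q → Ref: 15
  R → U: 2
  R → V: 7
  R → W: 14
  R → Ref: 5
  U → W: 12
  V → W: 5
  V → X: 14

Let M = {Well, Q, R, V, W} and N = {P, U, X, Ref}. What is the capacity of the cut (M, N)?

Edges leaving {Well, Q, R, V, W}: Q→Ref (15), R→U (2), R→Ref (5), V→X (14).
Cut capacity = 15 + 2 + 5 + 14 = 36.

36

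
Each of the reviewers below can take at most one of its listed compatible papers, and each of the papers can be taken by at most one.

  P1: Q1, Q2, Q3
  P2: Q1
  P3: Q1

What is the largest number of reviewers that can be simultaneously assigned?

Unit-capacity flow: source→left, listed edges, right→sink; max matching = max flow.
Augmenting path P1→Q1 (+1); matched 1.
Augmenting path P2→Q1→P1→Q2 (+1); matched 2.
No augmenting path remains; maximum matching = 2.
König certificate: {P1, Q1} is a vertex cover of size 2 (every listed pair touches it), so no matching can be larger.

2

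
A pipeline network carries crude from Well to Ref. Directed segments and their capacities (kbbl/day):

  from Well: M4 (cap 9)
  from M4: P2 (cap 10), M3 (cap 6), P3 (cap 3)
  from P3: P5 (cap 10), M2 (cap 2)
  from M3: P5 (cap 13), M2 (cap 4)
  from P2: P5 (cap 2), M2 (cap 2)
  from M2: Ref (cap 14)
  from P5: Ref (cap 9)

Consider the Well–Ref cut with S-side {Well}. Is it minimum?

Given cut capacity: 9 = 9.
Augment Well→M4→P3→M2→Ref: bottleneck 2, flow now 2.
Augment Well→M4→P3→P5→Ref: bottleneck 1, flow now 3.
Augment Well→M4→M3→M2→Ref: bottleneck 4, flow now 7.
Augment Well→M4→M3→P5→Ref: bottleneck 2, flow now 9.
No augmenting path remains; maximum flow = 9.
Cut capacity 9 equals the max flow, so it is a minimum cut.

Yes — it is a minimum cut (capacity 9).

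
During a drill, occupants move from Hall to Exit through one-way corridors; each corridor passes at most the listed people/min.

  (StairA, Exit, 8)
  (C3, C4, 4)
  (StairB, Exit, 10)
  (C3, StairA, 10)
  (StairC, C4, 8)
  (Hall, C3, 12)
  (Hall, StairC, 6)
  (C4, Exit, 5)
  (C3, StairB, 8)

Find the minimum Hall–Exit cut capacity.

17

Augment Hall→C3→StairB→Exit: bottleneck 8, flow now 8.
Augment Hall→C3→C4→Exit: bottleneck 4, flow now 12.
Augment Hall→StairC→C4→Exit: bottleneck 1, flow now 13.
Augment Hall→StairC→C4→C3→StairA→Exit: bottleneck 4, flow now 17. (uses reverse residual edge)
No augmenting path remains; maximum flow = 17.
By max-flow min-cut, the minimum cut capacity equals the max flow.
In the residual graph, reachable from Hall: {Hall, StairC, C4}.
Min-cut edges: Hall→C3 (12), C4→Exit (5); capacity 12 + 5 = 17.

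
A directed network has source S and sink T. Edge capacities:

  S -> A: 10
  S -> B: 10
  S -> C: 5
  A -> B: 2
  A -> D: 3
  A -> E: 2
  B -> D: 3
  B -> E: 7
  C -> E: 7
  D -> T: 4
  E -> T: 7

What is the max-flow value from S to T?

Augment S→A→D→T: bottleneck 3, flow now 3.
Augment S→A→E→T: bottleneck 2, flow now 5.
Augment S→B→D→T: bottleneck 1, flow now 6.
Augment S→B→E→T: bottleneck 5, flow now 11.
No augmenting path remains; maximum flow = 11.
In the residual graph, reachable from S: {S, A, B, C, D, E}.
Min-cut edges: D→T (4), E→T (7); capacity 4 + 7 = 11.
This cut is saturated, so no flow can exceed 11.

11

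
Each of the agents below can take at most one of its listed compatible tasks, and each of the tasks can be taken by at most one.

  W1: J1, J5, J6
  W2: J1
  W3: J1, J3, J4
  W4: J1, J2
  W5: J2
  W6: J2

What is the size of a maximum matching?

Unit-capacity flow: source→left, listed edges, right→sink; max matching = max flow.
Augmenting path W1→J1 (+1); matched 1.
Augmenting path W3→J3 (+1); matched 2.
Augmenting path W4→J2 (+1); matched 3.
Augmenting path W2→J1→W1→J5 (+1); matched 4.
No augmenting path remains; maximum matching = 4.
König certificate: {W1, W3, J1, J2} is a vertex cover of size 4 (every listed pair touches it), so no matching can be larger.

4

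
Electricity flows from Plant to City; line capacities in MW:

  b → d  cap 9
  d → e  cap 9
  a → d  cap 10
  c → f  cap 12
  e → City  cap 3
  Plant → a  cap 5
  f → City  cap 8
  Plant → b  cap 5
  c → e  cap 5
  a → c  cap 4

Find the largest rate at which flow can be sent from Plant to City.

7

Augment Plant→a→c→e→City: bottleneck 3, flow now 3.
Augment Plant→a→c→f→City: bottleneck 1, flow now 4.
Augment Plant→a→d→e→c→f→City: bottleneck 1, flow now 5. (uses reverse residual edge)
Augment Plant→b→d→e→c→f→City: bottleneck 2, flow now 7. (uses reverse residual edge)
No augmenting path remains; maximum flow = 7.
In the residual graph, reachable from Plant: {Plant, a, b, d, e}.
Min-cut edges: a→c (4), e→City (3); capacity 4 + 3 = 7.
This cut is saturated, so no flow can exceed 7.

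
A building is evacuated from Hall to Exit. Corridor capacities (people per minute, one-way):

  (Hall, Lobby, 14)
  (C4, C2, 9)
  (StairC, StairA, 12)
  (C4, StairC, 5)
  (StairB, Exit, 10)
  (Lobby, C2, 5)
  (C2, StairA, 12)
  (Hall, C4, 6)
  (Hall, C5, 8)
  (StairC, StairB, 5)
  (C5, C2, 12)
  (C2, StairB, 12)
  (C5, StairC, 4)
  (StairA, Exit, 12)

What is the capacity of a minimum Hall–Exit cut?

19

Augment Hall→Lobby→C2→StairA→Exit: bottleneck 5, flow now 5.
Augment Hall→C4→C2→StairA→Exit: bottleneck 6, flow now 11.
Augment Hall→C5→C2→StairA→Exit: bottleneck 1, flow now 12.
Augment Hall→C5→C2→StairB→Exit: bottleneck 7, flow now 19.
No augmenting path remains; maximum flow = 19.
By max-flow min-cut, the minimum cut capacity equals the max flow.
In the residual graph, reachable from Hall: {Hall, Lobby}.
Min-cut edges: Hall→C4 (6), Hall→C5 (8), Lobby→C2 (5); capacity 6 + 8 + 5 = 19.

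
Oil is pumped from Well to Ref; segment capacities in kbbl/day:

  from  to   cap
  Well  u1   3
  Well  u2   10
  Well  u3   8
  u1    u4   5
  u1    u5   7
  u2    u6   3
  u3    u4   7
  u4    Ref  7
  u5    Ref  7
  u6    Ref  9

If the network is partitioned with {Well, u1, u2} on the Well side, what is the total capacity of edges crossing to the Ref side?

Edges leaving {Well, u1, u2}: Well→u3 (8), u1→u4 (5), u1→u5 (7), u2→u6 (3).
Cut capacity = 8 + 5 + 7 + 3 = 23.

23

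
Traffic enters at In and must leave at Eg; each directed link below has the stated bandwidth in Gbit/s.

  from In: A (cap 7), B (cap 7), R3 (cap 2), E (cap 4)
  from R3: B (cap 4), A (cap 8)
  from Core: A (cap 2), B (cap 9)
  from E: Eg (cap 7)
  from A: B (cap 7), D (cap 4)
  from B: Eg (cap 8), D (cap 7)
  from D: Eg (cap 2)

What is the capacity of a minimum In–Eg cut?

Augment In→E→Eg: bottleneck 4, flow now 4.
Augment In→B→Eg: bottleneck 7, flow now 11.
Augment In→R3→B→Eg: bottleneck 1, flow now 12.
Augment In→A→D→Eg: bottleneck 2, flow now 14.
No augmenting path remains; maximum flow = 14.
By max-flow min-cut, the minimum cut capacity equals the max flow.
In the residual graph, reachable from In: {In, R3, A, B, D}.
Min-cut edges: In→E (4), B→Eg (8), D→Eg (2); capacity 4 + 8 + 2 = 14.

14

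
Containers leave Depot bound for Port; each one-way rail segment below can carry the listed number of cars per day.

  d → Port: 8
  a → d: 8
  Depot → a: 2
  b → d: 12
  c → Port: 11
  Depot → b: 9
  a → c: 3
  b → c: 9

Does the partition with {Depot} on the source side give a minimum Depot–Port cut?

Yes — it is a minimum cut (capacity 11).

Given cut capacity: 2 + 9 = 11.
Augment Depot→a→c→Port: bottleneck 2, flow now 2.
Augment Depot→b→c→Port: bottleneck 9, flow now 11.
No augmenting path remains; maximum flow = 11.
Cut capacity 11 equals the max flow, so it is a minimum cut.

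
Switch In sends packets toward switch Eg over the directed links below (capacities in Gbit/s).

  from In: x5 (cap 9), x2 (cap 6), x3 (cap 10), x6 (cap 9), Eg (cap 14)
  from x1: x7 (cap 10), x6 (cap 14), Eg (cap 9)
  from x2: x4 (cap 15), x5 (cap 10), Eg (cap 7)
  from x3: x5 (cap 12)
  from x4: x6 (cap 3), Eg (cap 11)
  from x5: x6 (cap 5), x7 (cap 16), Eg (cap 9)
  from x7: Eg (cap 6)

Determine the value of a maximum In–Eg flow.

Augment In→Eg: bottleneck 14, flow now 14.
Augment In→x2→Eg: bottleneck 6, flow now 20.
Augment In→x5→Eg: bottleneck 9, flow now 29.
Augment In→x3→x5→x7→Eg: bottleneck 6, flow now 35.
No augmenting path remains; maximum flow = 35.
In the residual graph, reachable from In: {In, x3, x5, x6, x7}.
Min-cut edges: In→x2 (6), In→Eg (14), x5→Eg (9), x7→Eg (6); capacity 6 + 14 + 9 + 6 = 35.
This cut is saturated, so no flow can exceed 35.

35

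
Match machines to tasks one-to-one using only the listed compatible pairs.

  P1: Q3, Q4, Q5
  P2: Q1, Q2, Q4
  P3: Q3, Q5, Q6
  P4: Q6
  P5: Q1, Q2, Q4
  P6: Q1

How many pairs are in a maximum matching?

6

Unit-capacity flow: source→left, listed edges, right→sink; max matching = max flow.
Augmenting path P1→Q3 (+1); matched 1.
Augmenting path P2→Q1 (+1); matched 2.
Augmenting path P3→Q5 (+1); matched 3.
Augmenting path P4→Q6 (+1); matched 4.
Augmenting path P5→Q2 (+1); matched 5.
Augmenting path P6→Q1→P2→Q4 (+1); matched 6.
No augmenting path remains; maximum matching = 6.
König certificate: {P1, P2, P3, P4, P5, P6} is a vertex cover of size 6 (every listed pair touches it), so no matching can be larger.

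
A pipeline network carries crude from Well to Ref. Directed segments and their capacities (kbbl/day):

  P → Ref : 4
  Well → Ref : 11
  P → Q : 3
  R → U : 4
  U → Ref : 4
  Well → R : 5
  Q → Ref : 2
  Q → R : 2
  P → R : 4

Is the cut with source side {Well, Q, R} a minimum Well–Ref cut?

Given cut capacity: 11 + 2 + 4 = 17.
Augment Well→Ref: bottleneck 11, flow now 11.
Augment Well→R→U→Ref: bottleneck 4, flow now 15.
No augmenting path remains; maximum flow = 15.
In the residual graph, reachable from Well: {Well, R}.
Min-cut edges: Well→Ref (11), R→U (4); capacity 11 + 4 = 15.
Cut capacity 17 exceeds the max flow 15, so it is not minimum.

No — its capacity is 17, but the minimum cut has capacity 15.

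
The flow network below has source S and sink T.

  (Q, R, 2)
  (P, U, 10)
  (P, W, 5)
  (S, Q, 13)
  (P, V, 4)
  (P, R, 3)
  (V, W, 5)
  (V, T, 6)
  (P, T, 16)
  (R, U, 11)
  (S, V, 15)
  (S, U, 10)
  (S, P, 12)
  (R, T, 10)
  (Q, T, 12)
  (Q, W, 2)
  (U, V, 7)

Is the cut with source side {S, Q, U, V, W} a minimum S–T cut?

Given cut capacity: 12 + 2 + 12 + 6 = 32.
Augment S→P→T: bottleneck 12, flow now 12.
Augment S→Q→T: bottleneck 12, flow now 24.
Augment S→V→T: bottleneck 6, flow now 30.
Augment S→Q→R→T: bottleneck 1, flow now 31.
No augmenting path remains; maximum flow = 31.
In the residual graph, reachable from S: {S, U, V, W}.
Min-cut edges: S→P (12), S→Q (13), V→T (6); capacity 12 + 13 + 6 = 31.
Cut capacity 32 exceeds the max flow 31, so it is not minimum.

No — its capacity is 32, but the minimum cut has capacity 31.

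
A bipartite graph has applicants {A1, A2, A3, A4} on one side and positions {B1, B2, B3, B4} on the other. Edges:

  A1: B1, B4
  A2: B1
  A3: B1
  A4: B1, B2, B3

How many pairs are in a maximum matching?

Unit-capacity flow: source→left, listed edges, right→sink; max matching = max flow.
Augmenting path A1→B1 (+1); matched 1.
Augmenting path A4→B2 (+1); matched 2.
Augmenting path A2→B1→A1→B4 (+1); matched 3.
No augmenting path remains; maximum matching = 3.
König certificate: {A1, A4, B1} is a vertex cover of size 3 (every listed pair touches it), so no matching can be larger.

3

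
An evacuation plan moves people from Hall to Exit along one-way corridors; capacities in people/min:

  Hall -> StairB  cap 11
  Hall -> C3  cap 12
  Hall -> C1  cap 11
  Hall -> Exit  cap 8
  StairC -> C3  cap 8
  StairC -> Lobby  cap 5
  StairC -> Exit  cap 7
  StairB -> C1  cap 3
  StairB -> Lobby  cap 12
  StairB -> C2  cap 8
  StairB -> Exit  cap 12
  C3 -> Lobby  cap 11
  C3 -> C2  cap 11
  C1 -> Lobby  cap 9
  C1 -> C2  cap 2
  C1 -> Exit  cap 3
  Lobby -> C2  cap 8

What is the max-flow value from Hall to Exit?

Augment Hall→Exit: bottleneck 8, flow now 8.
Augment Hall→StairB→Exit: bottleneck 11, flow now 19.
Augment Hall→C1→Exit: bottleneck 3, flow now 22.
No augmenting path remains; maximum flow = 22.
In the residual graph, reachable from Hall: {Hall, C3, C1, Lobby, C2}.
Min-cut edges: Hall→StairB (11), Hall→Exit (8), C1→Exit (3); capacity 11 + 8 + 3 = 22.
This cut is saturated, so no flow can exceed 22.

22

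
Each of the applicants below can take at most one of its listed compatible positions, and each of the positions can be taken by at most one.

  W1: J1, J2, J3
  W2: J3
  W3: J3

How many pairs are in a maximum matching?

2

Unit-capacity flow: source→left, listed edges, right→sink; max matching = max flow.
Augmenting path W1→J1 (+1); matched 1.
Augmenting path W2→J3 (+1); matched 2.
No augmenting path remains; maximum matching = 2.
König certificate: {W1, J3} is a vertex cover of size 2 (every listed pair touches it), so no matching can be larger.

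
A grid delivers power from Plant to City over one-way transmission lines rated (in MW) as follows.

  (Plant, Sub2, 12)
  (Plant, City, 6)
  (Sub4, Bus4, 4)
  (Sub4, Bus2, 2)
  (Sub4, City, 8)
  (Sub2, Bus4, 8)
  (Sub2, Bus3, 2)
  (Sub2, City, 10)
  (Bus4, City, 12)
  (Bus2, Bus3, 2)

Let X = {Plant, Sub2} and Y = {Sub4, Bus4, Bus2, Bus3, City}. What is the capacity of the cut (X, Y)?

26

Edges leaving {Plant, Sub2}: Plant→City (6), Sub2→Bus4 (8), Sub2→Bus3 (2), Sub2→City (10).
Cut capacity = 6 + 8 + 2 + 10 = 26.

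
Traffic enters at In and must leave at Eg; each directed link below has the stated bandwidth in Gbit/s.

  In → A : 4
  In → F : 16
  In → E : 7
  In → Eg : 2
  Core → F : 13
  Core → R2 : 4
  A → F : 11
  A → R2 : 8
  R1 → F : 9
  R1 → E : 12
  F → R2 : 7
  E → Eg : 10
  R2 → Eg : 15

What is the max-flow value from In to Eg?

Augment In→Eg: bottleneck 2, flow now 2.
Augment In→E→Eg: bottleneck 7, flow now 9.
Augment In→A→R2→Eg: bottleneck 4, flow now 13.
Augment In→F→R2→Eg: bottleneck 7, flow now 20.
No augmenting path remains; maximum flow = 20.
In the residual graph, reachable from In: {In, F}.
Min-cut edges: In→A (4), In→E (7), In→Eg (2), F→R2 (7); capacity 4 + 7 + 2 + 7 = 20.
This cut is saturated, so no flow can exceed 20.

20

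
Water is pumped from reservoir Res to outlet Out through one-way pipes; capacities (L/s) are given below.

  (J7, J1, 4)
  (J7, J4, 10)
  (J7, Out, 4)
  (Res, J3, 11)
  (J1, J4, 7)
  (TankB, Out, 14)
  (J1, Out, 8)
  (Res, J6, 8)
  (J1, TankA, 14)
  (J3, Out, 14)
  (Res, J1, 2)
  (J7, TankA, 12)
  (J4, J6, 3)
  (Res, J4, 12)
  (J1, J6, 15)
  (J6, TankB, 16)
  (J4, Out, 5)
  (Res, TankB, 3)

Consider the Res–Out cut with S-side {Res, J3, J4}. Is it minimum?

Given cut capacity: 2 + 8 + 3 + 14 + 3 + 5 = 35.
Augment Res→J1→Out: bottleneck 2, flow now 2.
Augment Res→J3→Out: bottleneck 11, flow now 13.
Augment Res→J4→Out: bottleneck 5, flow now 18.
Augment Res→TankB→Out: bottleneck 3, flow now 21.
Augment Res→J6→TankB→Out: bottleneck 8, flow now 29.
Augment Res→J4→J6→TankB→Out: bottleneck 3, flow now 32.
No augmenting path remains; maximum flow = 32.
In the residual graph, reachable from Res: {Res, J4}.
Min-cut edges: Res→J1 (2), Res→J3 (11), Res→J6 (8), Res→TankB (3), J4→J6 (3), J4→Out (5); capacity 2 + 11 + 8 + 3 + 3 + 5 = 32.
Cut capacity 35 exceeds the max flow 32, so it is not minimum.

No — its capacity is 35, but the minimum cut has capacity 32.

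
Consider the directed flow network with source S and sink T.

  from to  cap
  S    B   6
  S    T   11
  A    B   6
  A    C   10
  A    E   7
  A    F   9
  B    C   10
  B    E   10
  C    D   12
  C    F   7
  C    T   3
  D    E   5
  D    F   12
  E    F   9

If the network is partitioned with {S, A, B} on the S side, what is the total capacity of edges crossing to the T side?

57

Edges leaving {S, A, B}: S→T (11), A→C (10), A→E (7), A→F (9), B→C (10), B→E (10).
Cut capacity = 11 + 10 + 7 + 9 + 10 + 10 = 57.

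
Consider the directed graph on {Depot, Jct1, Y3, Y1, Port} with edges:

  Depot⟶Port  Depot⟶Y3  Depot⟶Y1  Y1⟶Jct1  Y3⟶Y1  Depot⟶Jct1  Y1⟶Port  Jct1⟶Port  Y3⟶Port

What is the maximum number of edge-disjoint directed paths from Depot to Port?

Assign every edge capacity 1; by Menger, the answer equals the max flow.
Path Depot→Port (+1); total 1.
Path Depot→Jct1→Port (+1); total 2.
Path Depot→Y3→Port (+1); total 3.
Path Depot→Y1→Port (+1); total 4.
No residual Depot→Port path; max flow = 4.
Certifying cut of size 4: {Depot→Jct1, Depot→Port, Depot→Y1, Depot→Y3}.

4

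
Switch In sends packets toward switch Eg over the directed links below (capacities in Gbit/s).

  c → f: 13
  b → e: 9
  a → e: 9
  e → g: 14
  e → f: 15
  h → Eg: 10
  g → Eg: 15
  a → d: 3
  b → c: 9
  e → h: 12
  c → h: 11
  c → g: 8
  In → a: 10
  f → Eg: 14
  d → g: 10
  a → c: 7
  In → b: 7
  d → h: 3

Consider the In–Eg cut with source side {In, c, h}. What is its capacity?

48

Edges leaving {In, c, h}: In→a (10), In→b (7), c→f (13), c→g (8), h→Eg (10).
Cut capacity = 10 + 7 + 13 + 8 + 10 = 48.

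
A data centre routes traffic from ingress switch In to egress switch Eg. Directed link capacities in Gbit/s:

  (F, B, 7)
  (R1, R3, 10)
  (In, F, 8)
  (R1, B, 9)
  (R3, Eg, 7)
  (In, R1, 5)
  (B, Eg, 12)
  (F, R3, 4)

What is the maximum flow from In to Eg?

13

Augment In→F→B→Eg: bottleneck 7, flow now 7.
Augment In→F→R3→Eg: bottleneck 1, flow now 8.
Augment In→R1→B→Eg: bottleneck 5, flow now 13.
No augmenting path remains; maximum flow = 13.
In the residual graph, reachable from In: {In}.
Min-cut edges: In→F (8), In→R1 (5); capacity 8 + 5 = 13.
This cut is saturated, so no flow can exceed 13.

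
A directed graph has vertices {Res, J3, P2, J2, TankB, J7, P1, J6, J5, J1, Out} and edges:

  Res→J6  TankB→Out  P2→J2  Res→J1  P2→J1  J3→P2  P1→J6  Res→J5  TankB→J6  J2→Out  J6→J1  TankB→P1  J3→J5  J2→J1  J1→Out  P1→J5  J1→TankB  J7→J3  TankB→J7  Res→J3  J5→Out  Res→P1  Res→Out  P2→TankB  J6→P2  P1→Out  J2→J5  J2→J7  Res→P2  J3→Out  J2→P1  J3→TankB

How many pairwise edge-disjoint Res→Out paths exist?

7

Assign every edge capacity 1; by Menger, the answer equals the max flow.
Path Res→Out (+1); total 1.
Path Res→J3→Out (+1); total 2.
Path Res→P1→Out (+1); total 3.
Path Res→J5→Out (+1); total 4.
Path Res→J1→Out (+1); total 5.
Path Res→P2→J2→Out (+1); total 6.
Path Res→J6→P2→TankB→Out (+1); total 7.
No residual Res→Out path; max flow = 7.
Certifying cut of size 7: {Res→J1, Res→J3, Res→J5, Res→J6, Res→Out, Res→P1, Res→P2}.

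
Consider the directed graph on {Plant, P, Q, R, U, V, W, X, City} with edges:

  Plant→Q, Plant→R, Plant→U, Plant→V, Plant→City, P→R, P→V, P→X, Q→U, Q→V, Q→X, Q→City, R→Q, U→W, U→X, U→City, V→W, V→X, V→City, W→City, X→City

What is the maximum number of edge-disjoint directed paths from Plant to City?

5

Assign every edge capacity 1; by Menger, the answer equals the max flow.
Path Plant→City (+1); total 1.
Path Plant→Q→City (+1); total 2.
Path Plant→U→City (+1); total 3.
Path Plant→V→City (+1); total 4.
Path Plant→R→Q→X→City (+1); total 5.
No residual Plant→City path; max flow = 5.
Certifying cut of size 5: {Plant→City, Plant→Q, Plant→R, Plant→U, Plant→V}.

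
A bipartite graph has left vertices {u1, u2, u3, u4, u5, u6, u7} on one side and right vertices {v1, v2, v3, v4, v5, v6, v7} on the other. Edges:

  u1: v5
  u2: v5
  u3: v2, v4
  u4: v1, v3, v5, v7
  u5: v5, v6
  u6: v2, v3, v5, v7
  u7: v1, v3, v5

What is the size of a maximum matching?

6

Unit-capacity flow: source→left, listed edges, right→sink; max matching = max flow.
Augmenting path u1→v5 (+1); matched 1.
Augmenting path u3→v2 (+1); matched 2.
Augmenting path u4→v1 (+1); matched 3.
Augmenting path u5→v6 (+1); matched 4.
Augmenting path u6→v3 (+1); matched 5.
Augmenting path u7→v1→u4→v7 (+1); matched 6.
No augmenting path remains; maximum matching = 6.
König certificate: {u3, u4, u5, u6, u7, v5} is a vertex cover of size 6 (every listed pair touches it), so no matching can be larger.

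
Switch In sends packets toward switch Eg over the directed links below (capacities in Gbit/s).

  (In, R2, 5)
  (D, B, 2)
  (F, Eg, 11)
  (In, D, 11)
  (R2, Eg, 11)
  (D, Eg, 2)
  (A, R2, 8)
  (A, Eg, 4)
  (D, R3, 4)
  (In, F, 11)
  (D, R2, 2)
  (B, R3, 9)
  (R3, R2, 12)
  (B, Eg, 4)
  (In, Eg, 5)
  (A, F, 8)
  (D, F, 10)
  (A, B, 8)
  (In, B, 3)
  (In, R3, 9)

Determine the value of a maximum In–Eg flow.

33

Augment In→Eg: bottleneck 5, flow now 5.
Augment In→D→Eg: bottleneck 2, flow now 7.
Augment In→B→Eg: bottleneck 3, flow now 10.
Augment In→F→Eg: bottleneck 11, flow now 21.
Augment In→R2→Eg: bottleneck 5, flow now 26.
Augment In→D→B→Eg: bottleneck 1, flow now 27.
Augment In→D→R2→Eg: bottleneck 2, flow now 29.
Augment In→R3→R2→Eg: bottleneck 4, flow now 33.
No augmenting path remains; maximum flow = 33.
In the residual graph, reachable from In: {In, D, B, R3, F, R2}.
Min-cut edges: In→Eg (5), D→Eg (2), B→Eg (4), F→Eg (11), R2→Eg (11); capacity 5 + 2 + 4 + 11 + 11 = 33.
This cut is saturated, so no flow can exceed 33.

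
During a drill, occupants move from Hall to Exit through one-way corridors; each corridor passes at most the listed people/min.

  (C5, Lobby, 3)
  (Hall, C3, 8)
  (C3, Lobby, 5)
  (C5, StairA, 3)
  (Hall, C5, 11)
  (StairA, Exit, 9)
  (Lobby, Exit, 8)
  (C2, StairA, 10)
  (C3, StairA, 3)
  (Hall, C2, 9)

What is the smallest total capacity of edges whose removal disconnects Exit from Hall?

17

Augment Hall→C5→Lobby→Exit: bottleneck 3, flow now 3.
Augment Hall→C5→StairA→Exit: bottleneck 3, flow now 6.
Augment Hall→C3→Lobby→Exit: bottleneck 5, flow now 11.
Augment Hall→C3→StairA→Exit: bottleneck 3, flow now 14.
Augment Hall→C2→StairA→Exit: bottleneck 3, flow now 17.
No augmenting path remains; maximum flow = 17.
By max-flow min-cut, the minimum cut capacity equals the max flow.
In the residual graph, reachable from Hall: {Hall, C5, C3, C2, StairA}.
Min-cut edges: C5→Lobby (3), C3→Lobby (5), StairA→Exit (9); capacity 3 + 5 + 9 = 17.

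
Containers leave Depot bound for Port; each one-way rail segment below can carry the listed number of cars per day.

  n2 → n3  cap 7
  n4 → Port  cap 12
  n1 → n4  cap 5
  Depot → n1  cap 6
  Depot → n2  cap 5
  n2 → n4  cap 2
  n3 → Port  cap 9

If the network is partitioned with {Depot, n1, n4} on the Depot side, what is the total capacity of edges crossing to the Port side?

Edges leaving {Depot, n1, n4}: Depot→n2 (5), n4→Port (12).
Cut capacity = 5 + 12 = 17.

17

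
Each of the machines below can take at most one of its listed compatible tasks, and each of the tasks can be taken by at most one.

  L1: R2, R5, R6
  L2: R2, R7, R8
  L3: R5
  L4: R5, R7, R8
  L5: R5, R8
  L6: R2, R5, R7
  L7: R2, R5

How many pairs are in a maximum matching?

5

Unit-capacity flow: source→left, listed edges, right→sink; max matching = max flow.
Augmenting path L1→R2 (+1); matched 1.
Augmenting path L2→R7 (+1); matched 2.
Augmenting path L3→R5 (+1); matched 3.
Augmenting path L4→R8 (+1); matched 4.
Augmenting path L6→R2→L1→R6 (+1); matched 5.
No augmenting path remains; maximum matching = 5.
König certificate: {L1, R2, R5, R7, R8} is a vertex cover of size 5 (every listed pair touches it), so no matching can be larger.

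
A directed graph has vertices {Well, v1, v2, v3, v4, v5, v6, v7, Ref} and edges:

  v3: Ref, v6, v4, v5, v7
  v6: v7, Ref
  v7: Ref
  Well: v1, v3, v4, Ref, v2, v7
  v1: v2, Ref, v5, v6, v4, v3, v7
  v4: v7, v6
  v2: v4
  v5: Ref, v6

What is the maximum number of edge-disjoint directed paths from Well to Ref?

Assign every edge capacity 1; by Menger, the answer equals the max flow.
Path Well→Ref (+1); total 1.
Path Well→v1→Ref (+1); total 2.
Path Well→v3→Ref (+1); total 3.
Path Well→v7→Ref (+1); total 4.
Path Well→v4→v6→Ref (+1); total 5.
No residual Well→Ref path; max flow = 5.
Certifying cut of size 5: {Well→Ref, Well→v1, Well→v3, v4→v6, v7→Ref}.

5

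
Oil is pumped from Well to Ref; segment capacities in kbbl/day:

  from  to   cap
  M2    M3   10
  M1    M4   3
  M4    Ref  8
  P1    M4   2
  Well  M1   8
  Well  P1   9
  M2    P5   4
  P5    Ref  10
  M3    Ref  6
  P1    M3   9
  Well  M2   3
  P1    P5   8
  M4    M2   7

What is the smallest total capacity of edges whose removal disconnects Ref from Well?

Augment Well→P1→M4→Ref: bottleneck 2, flow now 2.
Augment Well→P1→M3→Ref: bottleneck 6, flow now 8.
Augment Well→P1→P5→Ref: bottleneck 1, flow now 9.
Augment Well→M1→M4→Ref: bottleneck 3, flow now 12.
Augment Well→M2→P5→Ref: bottleneck 3, flow now 15.
No augmenting path remains; maximum flow = 15.
By max-flow min-cut, the minimum cut capacity equals the max flow.
In the residual graph, reachable from Well: {Well, M1}.
Min-cut edges: Well→P1 (9), Well→M2 (3), M1→M4 (3); capacity 9 + 3 + 3 = 15.

15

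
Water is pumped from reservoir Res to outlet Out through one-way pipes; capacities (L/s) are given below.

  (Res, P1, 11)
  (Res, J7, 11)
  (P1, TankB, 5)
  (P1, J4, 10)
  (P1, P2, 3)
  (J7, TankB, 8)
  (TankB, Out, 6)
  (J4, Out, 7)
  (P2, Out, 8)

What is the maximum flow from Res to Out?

16

Augment Res→P1→TankB→Out: bottleneck 5, flow now 5.
Augment Res→P1→J4→Out: bottleneck 6, flow now 11.
Augment Res→J7→TankB→Out: bottleneck 1, flow now 12.
Augment Res→J7→TankB→P1→J4→Out: bottleneck 1, flow now 13. (uses reverse residual edge)
Augment Res→J7→TankB→P1→P2→Out: bottleneck 3, flow now 16. (uses reverse residual edge)
No augmenting path remains; maximum flow = 16.
In the residual graph, reachable from Res: {Res, P1, J7, TankB, J4}.
Min-cut edges: P1→P2 (3), TankB→Out (6), J4→Out (7); capacity 3 + 6 + 7 = 16.
This cut is saturated, so no flow can exceed 16.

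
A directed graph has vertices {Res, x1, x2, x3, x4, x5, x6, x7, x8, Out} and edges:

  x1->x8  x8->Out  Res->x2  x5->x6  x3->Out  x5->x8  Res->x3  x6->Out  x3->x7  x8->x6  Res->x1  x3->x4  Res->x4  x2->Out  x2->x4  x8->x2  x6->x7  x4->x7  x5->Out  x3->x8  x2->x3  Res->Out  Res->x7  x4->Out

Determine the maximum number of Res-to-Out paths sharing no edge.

Assign every edge capacity 1; by Menger, the answer equals the max flow.
Path Res→Out (+1); total 1.
Path Res→x2→Out (+1); total 2.
Path Res→x3→Out (+1); total 3.
Path Res→x4→Out (+1); total 4.
Path Res→x1→x8→Out (+1); total 5.
No residual Res→Out path; max flow = 5.
Certifying cut of size 5: {Res→Out, Res→x1, Res→x2, Res→x3, Res→x4}.

5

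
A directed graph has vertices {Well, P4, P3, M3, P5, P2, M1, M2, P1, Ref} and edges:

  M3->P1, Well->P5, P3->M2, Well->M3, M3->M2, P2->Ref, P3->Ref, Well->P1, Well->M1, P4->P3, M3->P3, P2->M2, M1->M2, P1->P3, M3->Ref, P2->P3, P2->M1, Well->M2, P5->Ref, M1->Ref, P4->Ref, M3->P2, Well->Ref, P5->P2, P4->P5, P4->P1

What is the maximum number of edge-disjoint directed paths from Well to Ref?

5

Assign every edge capacity 1; by Menger, the answer equals the max flow.
Path Well→Ref (+1); total 1.
Path Well→M3→Ref (+1); total 2.
Path Well→P5→Ref (+1); total 3.
Path Well→M1→Ref (+1); total 4.
Path Well→P1→P3→Ref (+1); total 5.
No residual Well→Ref path; max flow = 5.
Certifying cut of size 5: {Well→M1, Well→M3, Well→P1, Well→P5, Well→Ref}.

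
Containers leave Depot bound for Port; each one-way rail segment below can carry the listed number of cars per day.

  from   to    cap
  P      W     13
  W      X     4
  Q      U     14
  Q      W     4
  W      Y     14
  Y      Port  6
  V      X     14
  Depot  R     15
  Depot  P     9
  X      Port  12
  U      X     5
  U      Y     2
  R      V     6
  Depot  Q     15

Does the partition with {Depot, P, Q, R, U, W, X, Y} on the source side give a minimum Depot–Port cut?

No — its capacity is 24, but the minimum cut has capacity 18.

Given cut capacity: 6 + 12 + 6 = 24.
Augment Depot→P→W→X→Port: bottleneck 4, flow now 4.
Augment Depot→P→W→Y→Port: bottleneck 5, flow now 9.
Augment Depot→Q→U→X→Port: bottleneck 5, flow now 14.
Augment Depot→Q→U→Y→Port: bottleneck 1, flow now 15.
Augment Depot→R→V→X→Port: bottleneck 3, flow now 18.
No augmenting path remains; maximum flow = 18.
In the residual graph, reachable from Depot: {Depot, P, Q, R, U, V, W, X, Y}.
Min-cut edges: X→Port (12), Y→Port (6); capacity 12 + 6 = 18.
Cut capacity 24 exceeds the max flow 18, so it is not minimum.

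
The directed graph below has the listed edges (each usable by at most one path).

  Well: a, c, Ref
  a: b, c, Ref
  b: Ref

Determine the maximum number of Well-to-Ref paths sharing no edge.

2

Assign every edge capacity 1; by Menger, the answer equals the max flow.
Path Well→Ref (+1); total 1.
Path Well→a→Ref (+1); total 2.
No residual Well→Ref path; max flow = 2.
Certifying cut of size 2: {Well→Ref, Well→a}.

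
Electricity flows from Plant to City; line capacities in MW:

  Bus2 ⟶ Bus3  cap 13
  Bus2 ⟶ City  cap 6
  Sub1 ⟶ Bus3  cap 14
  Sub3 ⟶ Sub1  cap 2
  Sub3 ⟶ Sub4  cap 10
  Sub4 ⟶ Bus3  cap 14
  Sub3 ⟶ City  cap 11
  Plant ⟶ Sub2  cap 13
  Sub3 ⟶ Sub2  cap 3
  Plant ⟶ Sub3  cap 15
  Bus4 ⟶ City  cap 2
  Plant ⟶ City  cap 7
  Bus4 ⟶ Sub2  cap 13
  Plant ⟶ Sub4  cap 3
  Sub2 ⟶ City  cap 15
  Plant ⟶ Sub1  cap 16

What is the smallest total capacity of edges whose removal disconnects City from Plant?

33

Augment Plant→City: bottleneck 7, flow now 7.
Augment Plant→Sub3→City: bottleneck 11, flow now 18.
Augment Plant→Sub2→City: bottleneck 13, flow now 31.
Augment Plant→Sub3→Sub2→City: bottleneck 2, flow now 33.
No augmenting path remains; maximum flow = 33.
By max-flow min-cut, the minimum cut capacity equals the max flow.
In the residual graph, reachable from Plant: {Plant, Sub3, Sub4, Sub1, Sub2, Bus3}.
Min-cut edges: Plant→City (7), Sub3→City (11), Sub2→City (15); capacity 7 + 11 + 15 = 33.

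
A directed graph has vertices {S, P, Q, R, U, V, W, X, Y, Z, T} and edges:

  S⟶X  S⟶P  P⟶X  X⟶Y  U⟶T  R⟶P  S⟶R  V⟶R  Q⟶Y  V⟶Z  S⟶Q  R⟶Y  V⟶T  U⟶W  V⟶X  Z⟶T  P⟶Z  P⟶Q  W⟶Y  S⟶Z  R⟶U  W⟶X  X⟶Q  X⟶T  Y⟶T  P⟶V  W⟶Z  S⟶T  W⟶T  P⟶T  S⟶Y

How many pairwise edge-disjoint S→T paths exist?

6

Assign every edge capacity 1; by Menger, the answer equals the max flow.
Path S→T (+1); total 1.
Path S→P→T (+1); total 2.
Path S→X→T (+1); total 3.
Path S→Y→T (+1); total 4.
Path S→Z→T (+1); total 5.
Path S→R→U→T (+1); total 6.
No residual S→T path; max flow = 6.
Certifying cut of size 6: {S→P, S→R, S→T, S→X, S→Z, Y→T}.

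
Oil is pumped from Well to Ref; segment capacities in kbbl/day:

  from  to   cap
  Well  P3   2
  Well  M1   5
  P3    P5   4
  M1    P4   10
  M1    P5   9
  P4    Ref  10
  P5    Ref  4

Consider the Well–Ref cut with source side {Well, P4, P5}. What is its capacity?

21

Edges leaving {Well, P4, P5}: Well→P3 (2), Well→M1 (5), P4→Ref (10), P5→Ref (4).
Cut capacity = 2 + 5 + 10 + 4 = 21.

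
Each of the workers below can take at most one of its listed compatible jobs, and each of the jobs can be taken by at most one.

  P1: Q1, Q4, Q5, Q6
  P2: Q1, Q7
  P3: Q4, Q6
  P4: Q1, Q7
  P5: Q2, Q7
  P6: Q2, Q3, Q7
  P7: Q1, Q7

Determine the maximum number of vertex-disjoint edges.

Unit-capacity flow: source→left, listed edges, right→sink; max matching = max flow.
Augmenting path P1→Q1 (+1); matched 1.
Augmenting path P2→Q7 (+1); matched 2.
Augmenting path P3→Q4 (+1); matched 3.
Augmenting path P5→Q2 (+1); matched 4.
Augmenting path P6→Q3 (+1); matched 5.
Augmenting path P4→Q1→P1→Q5 (+1); matched 6.
No augmenting path remains; maximum matching = 6.
König certificate: {P1, P3, P5, P6, Q1, Q7} is a vertex cover of size 6 (every listed pair touches it), so no matching can be larger.

6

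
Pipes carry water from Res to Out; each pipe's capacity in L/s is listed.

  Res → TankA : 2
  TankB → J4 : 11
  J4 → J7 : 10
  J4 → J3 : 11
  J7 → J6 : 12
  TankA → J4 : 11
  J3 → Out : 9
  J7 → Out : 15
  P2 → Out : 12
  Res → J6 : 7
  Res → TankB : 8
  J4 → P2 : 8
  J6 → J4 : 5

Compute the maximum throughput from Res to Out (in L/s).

Augment Res→TankB→J4→J3→Out: bottleneck 8, flow now 8.
Augment Res→TankA→J4→J3→Out: bottleneck 1, flow now 9.
Augment Res→TankA→J4→P2→Out: bottleneck 1, flow now 10.
Augment Res→J6→J4→P2→Out: bottleneck 5, flow now 15.
No augmenting path remains; maximum flow = 15.
In the residual graph, reachable from Res: {Res, J6}.
Min-cut edges: Res→TankB (8), Res→TankA (2), J6→J4 (5); capacity 8 + 2 + 5 = 15.
This cut is saturated, so no flow can exceed 15.

15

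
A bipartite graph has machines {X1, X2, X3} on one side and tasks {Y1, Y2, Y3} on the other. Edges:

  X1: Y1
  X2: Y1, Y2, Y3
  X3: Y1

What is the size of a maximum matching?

Unit-capacity flow: source→left, listed edges, right→sink; max matching = max flow.
Augmenting path X1→Y1 (+1); matched 1.
Augmenting path X2→Y2 (+1); matched 2.
No augmenting path remains; maximum matching = 2.
König certificate: {X2, Y1} is a vertex cover of size 2 (every listed pair touches it), so no matching can be larger.

2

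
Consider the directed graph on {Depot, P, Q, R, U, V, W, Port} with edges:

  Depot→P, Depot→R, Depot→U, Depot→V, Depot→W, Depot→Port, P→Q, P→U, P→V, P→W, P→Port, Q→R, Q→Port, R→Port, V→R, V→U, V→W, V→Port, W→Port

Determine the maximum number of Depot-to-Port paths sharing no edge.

Assign every edge capacity 1; by Menger, the answer equals the max flow.
Path Depot→Port (+1); total 1.
Path Depot→P→Port (+1); total 2.
Path Depot→R→Port (+1); total 3.
Path Depot→V→Port (+1); total 4.
Path Depot→W→Port (+1); total 5.
No residual Depot→Port path; max flow = 5.
Certifying cut of size 5: {Depot→P, Depot→Port, Depot→R, Depot→V, Depot→W}.

5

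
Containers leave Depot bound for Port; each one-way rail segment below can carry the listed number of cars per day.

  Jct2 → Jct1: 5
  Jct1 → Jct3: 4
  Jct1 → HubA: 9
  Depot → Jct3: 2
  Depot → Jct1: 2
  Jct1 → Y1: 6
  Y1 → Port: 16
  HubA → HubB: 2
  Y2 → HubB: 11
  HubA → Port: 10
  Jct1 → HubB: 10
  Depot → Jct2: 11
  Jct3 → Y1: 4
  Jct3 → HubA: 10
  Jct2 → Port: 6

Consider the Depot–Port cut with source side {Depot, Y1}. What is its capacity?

Edges leaving {Depot, Y1}: Depot→Jct2 (11), Depot→Jct3 (2), Depot→Jct1 (2), Y1→Port (16).
Cut capacity = 11 + 2 + 2 + 16 = 31.

31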